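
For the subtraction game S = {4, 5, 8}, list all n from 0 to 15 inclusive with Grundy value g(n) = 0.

0, 1, 2, 3, 12, 13, 14, 15

Compute g(0), g(1), … for moves {4, 5, 8}:
k:     0  1  2  3  4  5  6  7  8  9 10 11 12 13 14 15
g(k):  0  0  0  0  1  1  1  1  2  2  2  2  0  0  0  0
The P-positions (g = 0) in 0..15 are 0, 1, 2, 3, 12, 13, 14, 15.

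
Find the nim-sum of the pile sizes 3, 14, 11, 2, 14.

10

In binary:
  0011  (3)
  1110  (14)
  1011  (11)
  0010  (2)
  1110  (14)
  ----
  1010  (10)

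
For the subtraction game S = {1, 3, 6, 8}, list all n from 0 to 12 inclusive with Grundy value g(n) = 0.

0, 2, 4, 9, 11

Build the Grundy sequence with g(k) = mex{g(k−s) : s ∈ {1, 3, 6, 8}, s ≤ k}:
k:     0  1  2  3  4  5  6  7  8  9 10 11 12
g(k):  0  1  0  1  0  1  2  3  2  0  1  0  1
The P-positions (g = 0) in 0..12 are 0, 2, 4, 9, 11.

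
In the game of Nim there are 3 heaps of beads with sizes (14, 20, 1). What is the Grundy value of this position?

27

Compute the nim-sum pairwise:
14 ^ 20 = 26
26 ^ 1 = 27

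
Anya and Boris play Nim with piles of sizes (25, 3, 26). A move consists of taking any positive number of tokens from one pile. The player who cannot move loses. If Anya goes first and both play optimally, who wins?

Boris wins

Nim-sum: 25 XOR 3 XOR 26 = 0.
The nim-sum is 0, so this is a P-position: the player to move is in a losing position under optimal play; Anya is about to move from it and so loses — Boris wins.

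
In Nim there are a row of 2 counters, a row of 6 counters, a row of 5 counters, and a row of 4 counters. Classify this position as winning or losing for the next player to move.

Compute the nim-sum pairwise:
2 XOR 6 = 4
4 XOR 5 = 1
1 XOR 4 = 5
The nim-sum is 5 ≠ 0, so this is an N-position: the player to move can win.

Winning position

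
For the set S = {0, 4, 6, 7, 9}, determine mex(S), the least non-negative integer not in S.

1

0 is in the set but 1 is not, so the mex is 1.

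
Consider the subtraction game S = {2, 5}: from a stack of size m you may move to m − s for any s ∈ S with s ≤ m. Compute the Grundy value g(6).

1

Build the Grundy sequence with g(k) = mex{g(k−s) : s ∈ {2, 5}, s ≤ k}:
k:     0  1  2  3  4  5  6
g(k):  0  0  1  1  0  2  1
So g(6) = 1.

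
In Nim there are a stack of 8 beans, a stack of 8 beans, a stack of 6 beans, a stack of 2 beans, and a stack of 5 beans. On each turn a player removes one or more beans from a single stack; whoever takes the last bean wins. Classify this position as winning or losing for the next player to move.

Winning position

Nim-sum: 8 XOR 8 XOR 6 XOR 2 XOR 5 = 1.
The nim-sum is 1 ≠ 0, so this is an N-position: the player to move can win.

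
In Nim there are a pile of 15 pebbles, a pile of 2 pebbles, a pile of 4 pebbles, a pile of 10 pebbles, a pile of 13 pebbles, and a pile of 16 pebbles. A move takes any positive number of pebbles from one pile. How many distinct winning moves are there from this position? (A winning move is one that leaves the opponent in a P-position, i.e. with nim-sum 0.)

Nim-sum: 15 ^ 2 ^ 4 ^ 10 ^ 13 ^ 16 = 30.
The overall nim-sum is X = 30. A pile of size p has a winning move iff p XOR X < p (reduce it to p XOR X).
  15: 15 XOR 30 = 17 ≥ 15 — no move.
  2: 2 XOR 30 = 28 ≥ 2 — no move.
  4: 4 XOR 30 = 26 ≥ 4 — no move.
  10: 10 XOR 30 = 20 ≥ 10 — no move.
  13: 13 XOR 30 = 19 ≥ 13 — no move.
  16: 16 XOR 30 = 14 < 16 — winning move (to 14).
That gives 1 winning move.

1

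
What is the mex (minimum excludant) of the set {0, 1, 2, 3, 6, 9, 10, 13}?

4

The values 0, 1, 2, 3 are all present; 4 is the first non-negative integer missing from the set.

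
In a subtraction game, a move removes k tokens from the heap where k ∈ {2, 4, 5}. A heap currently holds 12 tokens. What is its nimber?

2

Grundy values for subtraction set {2, 4, 5}:
k:     0  1  2  3  4  5  6  7  8  9 10 11 12
g(k):  0  0  1  1  2  2  3  0  0  1  1  2  2
So g(12) = 2.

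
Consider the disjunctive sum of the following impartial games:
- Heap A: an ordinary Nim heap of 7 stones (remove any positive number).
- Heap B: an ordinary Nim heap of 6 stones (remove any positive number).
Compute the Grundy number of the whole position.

Heap A is a plain Nim heap of size 7, so its Grundy value is 7.
Heap B is a plain Nim heap of size 6, so its Grundy value is 6.
The value of a disjunctive sum is the nim-sum of the parts.
Combined value = 7 XOR 6 = 1.

1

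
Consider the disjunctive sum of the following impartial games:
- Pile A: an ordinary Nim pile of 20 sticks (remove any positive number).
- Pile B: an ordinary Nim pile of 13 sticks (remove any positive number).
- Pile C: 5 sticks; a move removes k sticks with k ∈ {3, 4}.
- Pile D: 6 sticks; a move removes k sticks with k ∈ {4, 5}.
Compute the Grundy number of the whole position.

Pile A is a plain Nim pile of size 20, so its Grundy value is 20.
Pile B is a plain Nim pile of size 13, so its Grundy value is 13.
Grundy values for pile C (subtraction set {3, 4}):
k:     0  1  2  3  4  5
g(k):  0  0  0  1  1  1
So g(5) = 1.
Build the Grundy sequence for pile D with g(k) = mex{g(k−s) : s ∈ {4, 5}, s ≤ k}:
g(0) = mex{} = 0
g(1) = mex{} = 0
g(2) = mex{} = 0
g(3) = mex{} = 0
g(4) = mex{0} = 1
g(5) = mex{0} = 1
g(6) = mex{0} = 1
So g(6) = 1.
The value of a disjunctive sum is the nim-sum of the parts.
Combined value = 20 ⊕ 13 ⊕ 1 ⊕ 1 = 25.

25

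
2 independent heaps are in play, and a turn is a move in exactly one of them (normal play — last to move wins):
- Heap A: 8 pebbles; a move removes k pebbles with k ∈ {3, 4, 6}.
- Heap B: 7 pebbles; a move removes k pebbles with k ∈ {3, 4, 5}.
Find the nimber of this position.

Grundy values for heap A (subtraction set {3, 4, 6}):
g(0) = mex{} = 0
g(1) = mex{} = 0
g(2) = mex{} = 0
g(3) = mex{0} = 1
g(4) = mex{0} = 1
g(5) = mex{0} = 1
g(6) = mex{0,1} = 2
g(7) = mex{0,1} = 2
g(8) = mex{0,1} = 2
So g(8) = 2.
Build the Grundy sequence for heap B with g(k) = mex{g(k−s) : s ∈ {3, 4, 5}, s ≤ k}:
k:     0  1  2  3  4  5  6  7
g(k):  0  0  0  1  1  1  2  2
So g(7) = 2.
The value of a disjunctive sum is the nim-sum of the parts.
Combined value = 2 XOR 2 = 0.

0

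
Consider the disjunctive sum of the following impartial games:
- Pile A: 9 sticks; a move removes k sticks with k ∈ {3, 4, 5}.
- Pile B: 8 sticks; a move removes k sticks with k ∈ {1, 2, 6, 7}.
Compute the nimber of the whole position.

Grundy values for pile A (subtraction set {3, 4, 5}):
g(0) = mex{} = 0
g(1) = mex{} = 0
g(2) = mex{} = 0
g(3) = mex{0} = 1
g(4) = mex{0} = 1
g(5) = mex{0} = 1
g(6) = mex{0,1} = 2
g(7) = mex{0,1} = 2
g(8) = mex{1} = 0
g(9) = mex{1,2} = 0
So g(9) = 0.
Build the Grundy sequence for pile B with g(k) = mex{g(k−s) : s ∈ {1, 2, 6, 7}, s ≤ k}:
k:     0  1  2  3  4  5  6  7  8
g(k):  0  1  2  0  1  2  3  4  0
So g(8) = 0.
The value of a disjunctive sum is the nim-sum of the parts.
Combined value = 0 XOR 0 = 0.

0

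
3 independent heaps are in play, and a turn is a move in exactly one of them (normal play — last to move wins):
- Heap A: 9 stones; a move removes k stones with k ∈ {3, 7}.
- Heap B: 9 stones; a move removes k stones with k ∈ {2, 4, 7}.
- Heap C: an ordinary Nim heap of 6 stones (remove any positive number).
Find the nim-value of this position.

7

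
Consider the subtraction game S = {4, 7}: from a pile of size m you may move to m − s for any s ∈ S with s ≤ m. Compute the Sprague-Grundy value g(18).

1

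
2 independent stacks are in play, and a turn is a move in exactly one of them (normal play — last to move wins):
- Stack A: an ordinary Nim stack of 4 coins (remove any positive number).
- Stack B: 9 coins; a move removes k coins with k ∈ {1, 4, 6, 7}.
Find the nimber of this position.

6

Stack A is a plain Nim stack of size 4, so its Grundy value is 4.
For stack B, compute g(0), g(1), … with moves {1, 4, 6, 7}:
k:     0  1  2  3  4  5  6  7  8  9
g(k):  0  1  0  1  2  0  1  2  3  2
So g(9) = 2.
The value of a disjunctive sum is the nim-sum of the parts.
Combined value = 4 ⊕ 2 = 6.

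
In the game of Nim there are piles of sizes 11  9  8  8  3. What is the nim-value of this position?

In binary:
  1011  (11)
  1001  (9)
  1000  (8)
  1000  (8)
  0011  (3)
  ----
  0001  (1)

1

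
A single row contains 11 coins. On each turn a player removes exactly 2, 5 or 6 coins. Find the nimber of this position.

Grundy values for subtraction set {2, 5, 6}:
g(0) = mex{} = 0
g(1) = mex{} = 0
g(2) = mex{0} = 1
g(3) = mex{0} = 1
g(4) = mex{1} = 0
g(5) = mex{0,1} = 2
g(6) = mex{0} = 1
g(7) = mex{0,1,2} = 3
g(8) = mex{1} = 0
g(9) = mex{0,1,3} = 2
g(10) = mex{0,2} = 1
g(11) = mex{1,2} = 0
So g(11) = 0.

0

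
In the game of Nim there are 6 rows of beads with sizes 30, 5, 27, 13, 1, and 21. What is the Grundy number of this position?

Write each in binary and XOR column by column:
  11110  (30)
  00101  (5)
  11011  (27)
  01101  (13)
  00001  (1)
  10101  (21)
  -----
  11001  (25)

25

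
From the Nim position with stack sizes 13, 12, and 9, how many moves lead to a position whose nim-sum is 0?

3

Write each in binary and XOR column by column:
  1101  (13)
  1100  (12)
  1001  (9)
  ----
  1000  (8)
The overall nim-sum is X = 8. A stack of size p has a winning move iff p XOR X < p (reduce it to p XOR X).
  13: 13 XOR 8 = 5 < 13 — winning move (to 5).
  12: 12 XOR 8 = 4 < 12 — winning move (to 4).
  9: 9 XOR 8 = 1 < 9 — winning move (to 1).
That gives 3 winning moves.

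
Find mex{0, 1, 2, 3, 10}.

4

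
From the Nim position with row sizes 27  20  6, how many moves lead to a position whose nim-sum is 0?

Write each in binary and XOR column by column:
  11011  (27)
  10100  (20)
  00110  (6)
  -----
  01001  (9)
The overall nim-sum is X = 9. A row of size p has a winning move iff p XOR X < p (reduce it to p XOR X).
  27: 27 XOR 9 = 18 < 27 — winning move (to 18).
  20: 20 XOR 9 = 29 ≥ 20 — no move.
  6: 6 XOR 9 = 15 ≥ 6 — no move.
That gives 1 winning move.

1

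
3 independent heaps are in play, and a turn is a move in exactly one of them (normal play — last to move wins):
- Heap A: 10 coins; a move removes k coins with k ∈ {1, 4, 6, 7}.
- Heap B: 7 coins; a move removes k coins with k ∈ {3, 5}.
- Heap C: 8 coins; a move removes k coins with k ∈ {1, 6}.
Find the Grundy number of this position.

3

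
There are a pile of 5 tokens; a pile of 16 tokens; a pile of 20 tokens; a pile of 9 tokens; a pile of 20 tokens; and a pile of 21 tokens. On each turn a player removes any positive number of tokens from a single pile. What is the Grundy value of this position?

Nim-sum: 5 XOR 16 XOR 20 XOR 9 XOR 20 XOR 21 = 9.

9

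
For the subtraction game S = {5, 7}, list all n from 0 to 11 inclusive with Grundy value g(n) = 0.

0, 1, 2, 3, 4

Build the Grundy sequence with g(k) = mex{g(k−s) : s ∈ {5, 7}, s ≤ k}:
k:     0  1  2  3  4  5  6  7  8  9 10 11
g(k):  0  0  0  0  0  1  1  1  1  1  2  2
The P-positions (g = 0) in 0..11 are 0, 1, 2, 3, 4.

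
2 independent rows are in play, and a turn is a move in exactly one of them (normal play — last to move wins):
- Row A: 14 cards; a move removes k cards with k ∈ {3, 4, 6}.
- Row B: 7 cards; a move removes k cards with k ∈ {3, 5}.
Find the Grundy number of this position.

For row A, compute g(0), g(1), … with moves {3, 4, 6}:
g(0) = mex{} = 0
g(1) = mex{} = 0
g(2) = mex{} = 0
g(3) = mex{0} = 1
g(4) = mex{0} = 1
g(5) = mex{0} = 1
g(6) = mex{0,1} = 2
g(7) = mex{0,1} = 2
g(8) = mex{0,1} = 2
g(9) = mex{1,2} = 0
g(10) = mex{1,2} = 0
g(11) = mex{1,2} = 0
g(12) = mex{0,2} = 1
g(13) = mex{0,2} = 1
g(14) = mex{0,2} = 1
So g(14) = 1.
For row B, compute g(0), g(1), … with moves {3, 5}:
g(0) = mex{} = 0
g(1) = mex{} = 0
g(2) = mex{} = 0
g(3) = mex{0} = 1
g(4) = mex{0} = 1
g(5) = mex{0} = 1
g(6) = mex{0,1} = 2
g(7) = mex{0,1} = 2
So g(7) = 2.
The value of a disjunctive sum is the nim-sum of the parts.
Combined value = 1 ⊕ 2 = 3.

3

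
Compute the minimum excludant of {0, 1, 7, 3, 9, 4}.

2

The values 0, 1 are all present; 2 is the first non-negative integer missing from the set.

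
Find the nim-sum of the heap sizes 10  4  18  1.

29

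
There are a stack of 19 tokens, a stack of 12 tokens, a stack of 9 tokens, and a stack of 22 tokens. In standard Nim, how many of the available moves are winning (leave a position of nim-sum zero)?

0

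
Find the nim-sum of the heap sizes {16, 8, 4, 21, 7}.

14

Nim-sum: 16 XOR 8 XOR 4 XOR 21 XOR 7 = 14.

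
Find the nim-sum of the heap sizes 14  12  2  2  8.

10

Write each in binary and XOR column by column:
  1110  (14)
  1100  (12)
  0010  (2)
  0010  (2)
  1000  (8)
  ----
  1010  (10)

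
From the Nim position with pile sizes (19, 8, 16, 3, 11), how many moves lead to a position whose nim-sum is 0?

Bitwise XOR of the heap sizes:
  10011  (19)
  01000  (8)
  10000  (16)
  00011  (3)
  01011  (11)
  -----
  00011  (3)
The overall nim-sum is X = 3. A pile of size p has a winning move iff p XOR X < p (reduce it to p XOR X).
  19: 19 XOR 3 = 16 < 19 — winning move (to 16).
  8: 8 XOR 3 = 11 ≥ 8 — no move.
  16: 16 XOR 3 = 19 ≥ 16 — no move.
  3: 3 XOR 3 = 0 < 3 — winning move (to 0).
  11: 11 XOR 3 = 8 < 11 — winning move (to 8).
That gives 3 winning moves.

3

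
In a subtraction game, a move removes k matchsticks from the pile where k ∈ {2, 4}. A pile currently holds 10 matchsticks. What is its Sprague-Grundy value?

Grundy values for subtraction set {2, 4}:
k:     0  1  2  3  4  5  6  7  8  9 10
g(k):  0  0  1  1  2  2  0  0  1  1  2
So g(10) = 2.

2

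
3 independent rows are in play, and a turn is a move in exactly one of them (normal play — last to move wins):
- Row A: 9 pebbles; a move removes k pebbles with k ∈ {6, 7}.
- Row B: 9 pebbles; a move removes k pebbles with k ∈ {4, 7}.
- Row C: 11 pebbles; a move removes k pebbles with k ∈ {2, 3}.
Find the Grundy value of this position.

3

For row A, compute g(0), g(1), … with moves {6, 7}:
k:     0  1  2  3  4  5  6  7  8  9
g(k):  0  0  0  0  0  0  1  1  1  1
So g(9) = 1.
For row B, compute g(0), g(1), … with moves {4, 7}:
k:     0  1  2  3  4  5  6  7  8  9
g(k):  0  0  0  0  1  1  1  1  2  2
So g(9) = 2.
Grundy values for row C (subtraction set {2, 3}):
g(0) = mex{} = 0
g(1) = mex{} = 0
g(2) = mex{0} = 1
g(3) = mex{0} = 1
g(4) = mex{0,1} = 2
g(5) = mex{1} = 0
g(6) = mex{1,2} = 0
g(7) = mex{0,2} = 1
g(8) = mex{0} = 1
g(9) = mex{0,1} = 2
g(10) = mex{1} = 0
g(11) = mex{1,2} = 0
So g(11) = 0.
The value of a disjunctive sum is the nim-sum of the parts.
Combined value = 1 XOR 2 XOR 0 = 3.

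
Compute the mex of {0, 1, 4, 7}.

The values 0, 1 are all present; 2 is the first non-negative integer missing from the set.

2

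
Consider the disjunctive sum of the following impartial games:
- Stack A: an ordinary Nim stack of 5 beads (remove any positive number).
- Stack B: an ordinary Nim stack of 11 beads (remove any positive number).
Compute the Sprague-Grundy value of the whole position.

14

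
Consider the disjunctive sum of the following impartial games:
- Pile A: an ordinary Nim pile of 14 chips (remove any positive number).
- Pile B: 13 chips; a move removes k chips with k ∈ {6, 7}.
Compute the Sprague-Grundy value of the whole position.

Pile A is a plain Nim pile of size 14, so its Grundy value is 14.
Build the Grundy sequence for pile B with g(k) = mex{g(k−s) : s ∈ {6, 7}, s ≤ k}:
g(0) = mex{} = 0
g(1) = mex{} = 0
g(2) = mex{} = 0
g(3) = mex{} = 0
g(4) = mex{} = 0
g(5) = mex{} = 0
g(6) = mex{0} = 1
g(7) = mex{0} = 1
g(8) = mex{0} = 1
g(9) = mex{0} = 1
g(10) = mex{0} = 1
g(11) = mex{0} = 1
g(12) = mex{0,1} = 2
g(13) = mex{1} = 0
So g(13) = 0.
The value of a disjunctive sum is the nim-sum of the parts.
Combined value = 14 XOR 0 = 14.

14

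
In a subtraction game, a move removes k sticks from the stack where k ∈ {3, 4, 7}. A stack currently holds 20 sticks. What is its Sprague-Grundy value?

0

Compute g(0), g(1), … for moves {3, 4, 7}:
k:     0  1  2  3  4  5  6  7  8  9 10 11 12 13 14 15 16 17 18 19 20
g(k):  0  0  0  1  1  1  2  2  2  3  0  0  0  1  1  1  2  2  2  3  0
So g(20) = 0.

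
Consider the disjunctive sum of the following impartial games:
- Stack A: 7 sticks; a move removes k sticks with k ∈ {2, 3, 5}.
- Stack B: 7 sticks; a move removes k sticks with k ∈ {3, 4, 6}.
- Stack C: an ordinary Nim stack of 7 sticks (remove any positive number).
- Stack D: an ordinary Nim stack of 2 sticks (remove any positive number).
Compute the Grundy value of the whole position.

For stack A, compute g(0), g(1), … with moves {2, 3, 5}:
k:     0  1  2  3  4  5  6  7
g(k):  0  0  1  1  2  2  3  0
So g(7) = 0.
Grundy values for stack B (subtraction set {3, 4, 6}):
g(0) = mex{} = 0
g(1) = mex{} = 0
g(2) = mex{} = 0
g(3) = mex{0} = 1
g(4) = mex{0} = 1
g(5) = mex{0} = 1
g(6) = mex{0,1} = 2
g(7) = mex{0,1} = 2
So g(7) = 2.
Stack C is a plain Nim stack of size 7, so its Grundy value is 7.
Stack D is a plain Nim stack of size 2, so its Grundy value is 2.
The value of a disjunctive sum is the nim-sum of the parts.
Combined value = 0 XOR 2 XOR 7 XOR 2 = 7.

7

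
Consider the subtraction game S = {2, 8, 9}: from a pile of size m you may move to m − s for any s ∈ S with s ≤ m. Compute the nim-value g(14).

3

Grundy values for subtraction set {2, 8, 9}:
g(0) = mex{} = 0
g(1) = mex{} = 0
g(2) = mex{0} = 1
g(3) = mex{0} = 1
g(4) = mex{1} = 0
g(5) = mex{1} = 0
g(6) = mex{0} = 1
g(7) = mex{0} = 1
g(8) = mex{0,1} = 2
g(9) = mex{0,1} = 2
g(10) = mex{0,1,2} = 3
g(11) = mex{1,2} = 0
g(12) = mex{0,1,3} = 2
g(13) = mex{0} = 1
g(14) = mex{0,1,2} = 3
So g(14) = 3.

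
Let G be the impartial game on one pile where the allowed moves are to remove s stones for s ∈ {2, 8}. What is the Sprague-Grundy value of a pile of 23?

1

Compute g(0), g(1), … for moves {2, 8}:
k:     0  1  2  3  4  5  6  7  8  9 10 11 12 13 14 15 16 17 18 19 20 21 22 23
g(k):  0  0  1  1  0  0  1  1  2  2  0  0  1  1  0  0  1  1  2  2  0  0  1  1
So g(23) = 1.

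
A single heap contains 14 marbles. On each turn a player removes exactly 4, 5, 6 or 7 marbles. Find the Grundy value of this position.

Compute g(0), g(1), … for moves {4, 5, 6, 7}:
k:     0  1  2  3  4  5  6  7  8  9 10 11 12 13 14
g(k):  0  0  0  0  1  1  1  1  2  2  2  0  0  0  0
So g(14) = 0.

0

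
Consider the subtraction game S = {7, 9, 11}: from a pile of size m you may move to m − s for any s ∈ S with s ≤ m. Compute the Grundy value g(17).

2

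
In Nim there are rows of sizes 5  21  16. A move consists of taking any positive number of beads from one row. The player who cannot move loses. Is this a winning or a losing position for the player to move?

Losing position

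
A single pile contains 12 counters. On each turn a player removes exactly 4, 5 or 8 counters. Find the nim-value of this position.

0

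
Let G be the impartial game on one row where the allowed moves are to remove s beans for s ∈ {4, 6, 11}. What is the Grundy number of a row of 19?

Compute g(0), g(1), … for moves {4, 6, 11}:
k:     0  1  2  3  4  5  6  7  8  9 10 11 12 13 14 15 16 17 18 19
g(k):  0  0  0  0  1  1  1  1  2  2  0  2  3  3  1  0  2  0  0  1
So g(19) = 1.

1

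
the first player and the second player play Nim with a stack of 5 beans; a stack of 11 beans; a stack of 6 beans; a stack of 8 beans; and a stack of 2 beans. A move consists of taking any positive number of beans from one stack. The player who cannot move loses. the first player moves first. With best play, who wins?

Bitwise XOR of the heap sizes:
  0101  (5)
  1011  (11)
  0110  (6)
  1000  (8)
  0010  (2)
  ----
  0010  (2)
The nim-sum is 2 ≠ 0, so this is an N-position: the player to move can win; the first player has a winning move.

the first player wins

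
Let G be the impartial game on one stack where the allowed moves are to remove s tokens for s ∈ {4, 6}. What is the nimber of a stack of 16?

Grundy values for subtraction set {4, 6}:
k:     0  1  2  3  4  5  6  7  8  9 10 11 12 13 14 15 16
g(k):  0  0  0  0  1  1  1  1  2  2  0  0  0  0  1  1  1
So g(16) = 1.

1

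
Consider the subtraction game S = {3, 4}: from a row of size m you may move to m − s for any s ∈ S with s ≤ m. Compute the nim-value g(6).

2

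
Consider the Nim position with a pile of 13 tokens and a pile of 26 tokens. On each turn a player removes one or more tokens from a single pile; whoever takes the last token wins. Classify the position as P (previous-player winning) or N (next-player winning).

Nim-sum: 13 XOR 26 = 23.
The nim-sum is 23 ≠ 0, so this is an N-position: the player to move can win.

N-position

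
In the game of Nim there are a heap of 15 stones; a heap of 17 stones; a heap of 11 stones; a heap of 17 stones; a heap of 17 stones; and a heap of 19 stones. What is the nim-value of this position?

Compute the nim-sum pairwise:
15 XOR 17 = 30
30 XOR 11 = 21
21 XOR 17 = 4
4 XOR 17 = 21
21 XOR 19 = 6

6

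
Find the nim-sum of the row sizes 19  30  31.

18

Compute the nim-sum pairwise:
19 ^ 30 = 13
13 ^ 31 = 18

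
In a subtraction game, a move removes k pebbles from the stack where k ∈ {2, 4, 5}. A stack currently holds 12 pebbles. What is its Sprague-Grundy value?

2

Compute g(0), g(1), … for moves {2, 4, 5}:
k:     0  1  2  3  4  5  6  7  8  9 10 11 12
g(k):  0  0  1  1  2  2  3  0  0  1  1  2  2
So g(12) = 2.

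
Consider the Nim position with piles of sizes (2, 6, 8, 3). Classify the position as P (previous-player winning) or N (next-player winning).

Compute the nim-sum pairwise:
2 ^ 6 = 4
4 ^ 8 = 12
12 ^ 3 = 15
The nim-sum is 15 ≠ 0, so this is an N-position: the player to move can win.

N-position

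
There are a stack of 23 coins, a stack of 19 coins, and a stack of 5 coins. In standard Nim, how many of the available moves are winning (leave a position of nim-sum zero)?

Nim-sum: 23 ⊕ 19 ⊕ 5 = 1.
The overall nim-sum is X = 1. A stack of size p has a winning move iff p XOR X < p (reduce it to p XOR X).
  23: 23 XOR 1 = 22 < 23 — winning move (to 22).
  19: 19 XOR 1 = 18 < 19 — winning move (to 18).
  5: 5 XOR 1 = 4 < 5 — winning move (to 4).
That gives 3 winning moves.

3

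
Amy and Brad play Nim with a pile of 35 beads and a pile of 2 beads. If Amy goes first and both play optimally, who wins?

Amy wins

Compute the nim-sum pairwise:
35 ⊕ 2 = 33
The nim-sum is 33 ≠ 0, so this is an N-position: the player to move can win; Amy has a winning move.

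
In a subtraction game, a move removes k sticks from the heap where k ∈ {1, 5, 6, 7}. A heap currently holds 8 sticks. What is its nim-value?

Compute g(0), g(1), … for moves {1, 5, 6, 7}:
k:     0  1  2  3  4  5  6  7  8
g(k):  0  1  0  1  0  1  2  3  2
So g(8) = 2.

2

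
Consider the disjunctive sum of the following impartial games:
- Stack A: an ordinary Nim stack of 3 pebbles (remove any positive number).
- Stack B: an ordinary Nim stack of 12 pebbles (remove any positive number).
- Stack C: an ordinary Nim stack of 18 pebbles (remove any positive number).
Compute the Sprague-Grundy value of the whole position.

29

Stack A is a plain Nim stack of size 3, so its Grundy value is 3.
Stack B is a plain Nim stack of size 12, so its Grundy value is 12.
Stack C is a plain Nim stack of size 18, so its Grundy value is 18.
The value of a disjunctive sum is the nim-sum of the parts.
Combined value = 3 XOR 12 XOR 18 = 29.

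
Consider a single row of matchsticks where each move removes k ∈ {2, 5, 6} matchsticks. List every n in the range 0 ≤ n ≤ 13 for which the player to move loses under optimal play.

0, 1, 4, 8, 11, 12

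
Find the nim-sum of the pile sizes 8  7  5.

Nim-sum: 8 ^ 7 ^ 5 = 10.

10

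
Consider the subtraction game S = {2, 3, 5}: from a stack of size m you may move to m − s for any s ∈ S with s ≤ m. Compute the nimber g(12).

2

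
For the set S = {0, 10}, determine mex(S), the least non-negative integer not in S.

0 is in the set but 1 is not, so the mex is 1.

1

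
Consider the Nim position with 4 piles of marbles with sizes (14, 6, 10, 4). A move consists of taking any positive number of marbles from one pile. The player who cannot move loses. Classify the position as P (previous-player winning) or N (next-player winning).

In binary:
  1110  (14)
  0110  (6)
  1010  (10)
  0100  (4)
  ----
  0110  (6)
The nim-sum is 6 ≠ 0, so this is an N-position: the player to move can win.

N-position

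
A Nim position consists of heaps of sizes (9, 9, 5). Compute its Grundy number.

5

Write each in binary and XOR column by column:
  1001  (9)
  1001  (9)
  0101  (5)
  ----
  0101  (5)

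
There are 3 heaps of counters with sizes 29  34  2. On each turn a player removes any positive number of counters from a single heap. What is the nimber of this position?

Bitwise XOR of the heap sizes:
  011101  (29)
  100010  (34)
  000010  (2)
  ------
  111101  (61)

61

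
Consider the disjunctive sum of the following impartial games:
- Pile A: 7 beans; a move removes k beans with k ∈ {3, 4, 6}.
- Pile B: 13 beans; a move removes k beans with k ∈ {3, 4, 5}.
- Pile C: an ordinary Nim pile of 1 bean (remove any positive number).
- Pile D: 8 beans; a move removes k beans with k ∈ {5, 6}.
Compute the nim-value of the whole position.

3

For pile A, compute g(0), g(1), … with moves {3, 4, 6}:
g(0) = mex{} = 0
g(1) = mex{} = 0
g(2) = mex{} = 0
g(3) = mex{0} = 1
g(4) = mex{0} = 1
g(5) = mex{0} = 1
g(6) = mex{0,1} = 2
g(7) = mex{0,1} = 2
So g(7) = 2.
For pile B, compute g(0), g(1), … with moves {3, 4, 5}:
k:     0  1  2  3  4  5  6  7  8  9 10 11 12 13
g(k):  0  0  0  1  1  1  2  2  0  0  0  1  1  1
So g(13) = 1.
Pile C is a plain Nim pile of size 1, so its Grundy value is 1.
For pile D, compute g(0), g(1), … with moves {5, 6}:
g(0) = mex{} = 0
g(1) = mex{} = 0
g(2) = mex{} = 0
g(3) = mex{} = 0
g(4) = mex{} = 0
g(5) = mex{0} = 1
g(6) = mex{0} = 1
g(7) = mex{0} = 1
g(8) = mex{0} = 1
So g(8) = 1.
By the Sprague-Grundy theorem, the Grundy value of a sum of independent games is the XOR of the component values.
Combined value = 2 XOR 1 XOR 1 XOR 1 = 3.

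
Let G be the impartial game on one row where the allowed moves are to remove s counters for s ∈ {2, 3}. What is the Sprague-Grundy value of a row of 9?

2

Compute g(0), g(1), … for moves {2, 3}:
k:     0  1  2  3  4  5  6  7  8  9
g(k):  0  0  1  1  2  0  0  1  1  2
So g(9) = 2.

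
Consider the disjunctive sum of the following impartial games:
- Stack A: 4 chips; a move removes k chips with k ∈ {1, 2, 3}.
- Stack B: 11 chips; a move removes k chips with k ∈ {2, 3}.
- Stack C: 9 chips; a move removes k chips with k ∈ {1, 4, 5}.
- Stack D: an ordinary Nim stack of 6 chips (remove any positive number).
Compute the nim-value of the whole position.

For stack A, compute g(0), g(1), … with moves {1, 2, 3}:
g(0) = mex{} = 0
g(1) = mex{0} = 1
g(2) = mex{0,1} = 2
g(3) = mex{0,1,2} = 3
g(4) = mex{1,2,3} = 0
So g(4) = 0.
Build the Grundy sequence for stack B with g(k) = mex{g(k−s) : s ∈ {2, 3}, s ≤ k}:
k:     0  1  2  3  4  5  6  7  8  9 10 11
g(k):  0  0  1  1  2  0  0  1  1  2  0  0
So g(11) = 0.
Grundy values for stack C (subtraction set {1, 4, 5}):
g(0) = mex{} = 0
g(1) = mex{0} = 1
g(2) = mex{1} = 0
g(3) = mex{0} = 1
g(4) = mex{0,1} = 2
g(5) = mex{0,1,2} = 3
g(6) = mex{0,1,3} = 2
g(7) = mex{0,1,2} = 3
g(8) = mex{1,2,3} = 0
g(9) = mex{0,2,3} = 1
So g(9) = 1.
Stack D is a plain Nim stack of size 6, so its Grundy value is 6.
By the Sprague-Grundy theorem, the Grundy value of a sum of independent games is the XOR of the component values.
Combined value = 0 XOR 0 XOR 1 XOR 6 = 7.

7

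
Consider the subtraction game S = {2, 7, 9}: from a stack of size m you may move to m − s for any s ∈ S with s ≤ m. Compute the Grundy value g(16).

0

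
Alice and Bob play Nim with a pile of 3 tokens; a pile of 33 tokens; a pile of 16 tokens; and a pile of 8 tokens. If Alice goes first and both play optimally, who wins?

Alice wins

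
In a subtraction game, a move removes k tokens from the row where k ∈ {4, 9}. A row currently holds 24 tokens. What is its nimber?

2

Compute g(0), g(1), … for moves {4, 9}:
k:     0  1  2  3  4  5  6  7  8  9 10 11 12 13 14 15 16 17 18 19 20 21 22 23 24
g(k):  0  0  0  0  1  1  1  1  0  2  2  2  1  0  0  0  0  1  1  1  1  0  2  2  2
So g(24) = 2.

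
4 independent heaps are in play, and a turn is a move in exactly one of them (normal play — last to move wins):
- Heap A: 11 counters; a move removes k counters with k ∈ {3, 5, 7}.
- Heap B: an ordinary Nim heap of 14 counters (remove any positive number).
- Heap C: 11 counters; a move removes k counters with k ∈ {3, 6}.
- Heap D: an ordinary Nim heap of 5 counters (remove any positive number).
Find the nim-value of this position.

11

For heap A, compute g(0), g(1), … with moves {3, 5, 7}:
k:     0  1  2  3  4  5  6  7  8  9 10 11
g(k):  0  0  0  1  1  1  2  2  2  3  0  0
So g(11) = 0.
Heap B is a plain Nim heap of size 14, so its Grundy value is 14.
Build the Grundy sequence for heap C with g(k) = mex{g(k−s) : s ∈ {3, 6}, s ≤ k}:
g(0) = mex{} = 0
g(1) = mex{} = 0
g(2) = mex{} = 0
g(3) = mex{0} = 1
g(4) = mex{0} = 1
g(5) = mex{0} = 1
g(6) = mex{0,1} = 2
g(7) = mex{0,1} = 2
g(8) = mex{0,1} = 2
g(9) = mex{1,2} = 0
g(10) = mex{1,2} = 0
g(11) = mex{1,2} = 0
So g(11) = 0.
Heap D is a plain Nim heap of size 5, so its Grundy value is 5.
By the Sprague-Grundy theorem, the Grundy value of a sum of independent games is the XOR of the component values.
Combined value = 0 ⊕ 14 ⊕ 0 ⊕ 5 = 11.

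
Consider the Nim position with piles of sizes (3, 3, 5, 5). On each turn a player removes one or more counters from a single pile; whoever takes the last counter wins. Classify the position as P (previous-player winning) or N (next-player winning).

Bitwise XOR of the heap sizes:
  011  (3)
  011  (3)
  101  (5)
  101  (5)
  ---
  000  (0)
The nim-sum is 0, so this is a P-position: the player to move is in a losing position under optimal play.

P-position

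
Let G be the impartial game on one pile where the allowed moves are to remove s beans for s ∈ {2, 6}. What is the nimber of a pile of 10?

Build the Grundy sequence with g(k) = mex{g(k−s) : s ∈ {2, 6}, s ≤ k}:
k:     0  1  2  3  4  5  6  7  8  9 10
g(k):  0  0  1  1  0  0  1  1  0  0  1
So g(10) = 1.

1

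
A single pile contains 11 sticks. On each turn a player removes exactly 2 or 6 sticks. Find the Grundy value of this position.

Compute g(0), g(1), … for moves {2, 6}:
g(0) = mex{} = 0
g(1) = mex{} = 0
g(2) = mex{0} = 1
g(3) = mex{0} = 1
g(4) = mex{1} = 0
g(5) = mex{1} = 0
g(6) = mex{0} = 1
g(7) = mex{0} = 1
g(8) = mex{1} = 0
g(9) = mex{1} = 0
g(10) = mex{0} = 1
g(11) = mex{0} = 1
So g(11) = 1.

1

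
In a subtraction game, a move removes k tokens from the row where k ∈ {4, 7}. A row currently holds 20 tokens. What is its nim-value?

2

Build the Grundy sequence with g(k) = mex{g(k−s) : s ∈ {4, 7}, s ≤ k}:
k:     0  1  2  3  4  5  6  7  8  9 10 11 12 13 14 15 16 17 18 19 20
g(k):  0  0  0  0  1  1  1  1  2  2  2  0  0  0  0  1  1  1  1  2  2
So g(20) = 2.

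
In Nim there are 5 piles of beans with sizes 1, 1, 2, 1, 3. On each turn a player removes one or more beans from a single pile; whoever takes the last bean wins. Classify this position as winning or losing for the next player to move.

Losing position

Nim-sum: 1 XOR 1 XOR 2 XOR 1 XOR 3 = 0.
The nim-sum is 0, so this is a P-position: the player to move is in a losing position under optimal play.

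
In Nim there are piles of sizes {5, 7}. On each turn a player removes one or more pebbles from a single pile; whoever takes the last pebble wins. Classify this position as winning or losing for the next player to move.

Winning position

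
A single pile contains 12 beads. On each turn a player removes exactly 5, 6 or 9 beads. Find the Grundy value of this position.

Compute g(0), g(1), … for moves {5, 6, 9}:
k:     0  1  2  3  4  5  6  7  8  9 10 11 12
g(k):  0  0  0  0  0  1  1  1  1  1  2  2  2
So g(12) = 2.

2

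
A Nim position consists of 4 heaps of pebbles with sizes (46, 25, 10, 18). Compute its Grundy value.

47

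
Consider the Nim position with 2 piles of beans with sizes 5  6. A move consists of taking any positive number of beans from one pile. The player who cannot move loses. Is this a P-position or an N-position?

N-position

Nim-sum: 5 ^ 6 = 3.
The nim-sum is 3 ≠ 0, so this is an N-position: the player to move can win.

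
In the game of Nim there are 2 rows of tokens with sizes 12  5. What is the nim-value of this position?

Nim-sum: 12 XOR 5 = 9.

9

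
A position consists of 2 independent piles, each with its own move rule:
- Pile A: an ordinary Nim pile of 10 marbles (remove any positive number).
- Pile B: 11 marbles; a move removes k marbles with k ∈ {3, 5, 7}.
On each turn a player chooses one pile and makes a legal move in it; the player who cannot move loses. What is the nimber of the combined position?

Pile A is a plain Nim pile of size 10, so its Grundy value is 10.
For pile B, compute g(0), g(1), … with moves {3, 5, 7}:
g(0) = mex{} = 0
g(1) = mex{} = 0
g(2) = mex{} = 0
g(3) = mex{0} = 1
g(4) = mex{0} = 1
g(5) = mex{0} = 1
g(6) = mex{0,1} = 2
g(7) = mex{0,1} = 2
g(8) = mex{0,1} = 2
g(9) = mex{0,1,2} = 3
g(10) = mex{1,2} = 0
g(11) = mex{1,2} = 0
So g(11) = 0.
By the Sprague-Grundy theorem, the Grundy value of a sum of independent games is the XOR of the component values.
Combined value = 10 ⊕ 0 = 10.

10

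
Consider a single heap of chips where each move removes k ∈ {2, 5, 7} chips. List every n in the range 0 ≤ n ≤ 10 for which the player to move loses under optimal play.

0, 1, 4, 10

Grundy values for subtraction set {2, 5, 7}:
g(0) = mex{} = 0
g(1) = mex{} = 0
g(2) = mex{0} = 1
g(3) = mex{0} = 1
g(4) = mex{1} = 0
g(5) = mex{0,1} = 2
g(6) = mex{0} = 1
g(7) = mex{0,1,2} = 3
g(8) = mex{0,1} = 2
g(9) = mex{0,1,3} = 2
g(10) = mex{1,2} = 0
The P-positions (g = 0) in 0..10 are 0, 1, 4, 10.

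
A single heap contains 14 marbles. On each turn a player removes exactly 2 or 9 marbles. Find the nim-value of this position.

1

Compute g(0), g(1), … for moves {2, 9}:
k:     0  1  2  3  4  5  6  7  8  9 10 11 12 13 14
g(k):  0  0  1  1  0  0  1  1  0  2  1  0  0  1  1
So g(14) = 1.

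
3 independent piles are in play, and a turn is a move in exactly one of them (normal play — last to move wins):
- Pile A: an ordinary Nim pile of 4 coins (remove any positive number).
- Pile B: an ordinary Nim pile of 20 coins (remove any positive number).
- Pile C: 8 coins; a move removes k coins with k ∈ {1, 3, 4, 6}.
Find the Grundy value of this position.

17

Pile A is a plain Nim pile of size 4, so its Grundy value is 4.
Pile B is a plain Nim pile of size 20, so its Grundy value is 20.
For pile C, compute g(0), g(1), … with moves {1, 3, 4, 6}:
g(0) = mex{} = 0
g(1) = mex{0} = 1
g(2) = mex{1} = 0
g(3) = mex{0} = 1
g(4) = mex{0,1} = 2
g(5) = mex{0,1,2} = 3
g(6) = mex{0,1,3} = 2
g(7) = mex{1,2} = 0
g(8) = mex{0,2,3} = 1
So g(8) = 1.
By the Sprague-Grundy theorem, the Grundy value of a sum of independent games is the XOR of the component values.
Combined value = 4 XOR 20 XOR 1 = 17.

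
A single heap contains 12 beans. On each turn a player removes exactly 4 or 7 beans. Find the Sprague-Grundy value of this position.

Grundy values for subtraction set {4, 7}:
k:     0  1  2  3  4  5  6  7  8  9 10 11 12
g(k):  0  0  0  0  1  1  1  1  2  2  2  0  0
So g(12) = 0.

0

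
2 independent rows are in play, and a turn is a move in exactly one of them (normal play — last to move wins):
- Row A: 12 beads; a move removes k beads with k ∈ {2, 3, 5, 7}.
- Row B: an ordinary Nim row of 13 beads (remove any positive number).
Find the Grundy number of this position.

12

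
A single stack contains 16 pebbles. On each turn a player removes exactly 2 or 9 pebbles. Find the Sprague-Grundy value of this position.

Compute g(0), g(1), … for moves {2, 9}:
k:     0  1  2  3  4  5  6  7  8  9 10 11 12 13 14 15 16
g(k):  0  0  1  1  0  0  1  1  0  2  1  0  0  1  1  0  0
So g(16) = 0.

0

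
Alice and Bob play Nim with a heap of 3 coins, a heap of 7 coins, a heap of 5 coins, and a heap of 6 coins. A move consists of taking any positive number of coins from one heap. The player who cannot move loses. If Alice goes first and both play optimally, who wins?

Alice wins

Compute the nim-sum pairwise:
3 ⊕ 7 = 4
4 ⊕ 5 = 1
1 ⊕ 6 = 7
The nim-sum is 7 ≠ 0, so this is an N-position: the player to move can win; Alice has a winning move.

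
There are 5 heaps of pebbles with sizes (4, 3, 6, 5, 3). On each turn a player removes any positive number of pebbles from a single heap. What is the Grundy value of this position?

Nim-sum: 4 ^ 3 ^ 6 ^ 5 ^ 3 = 7.

7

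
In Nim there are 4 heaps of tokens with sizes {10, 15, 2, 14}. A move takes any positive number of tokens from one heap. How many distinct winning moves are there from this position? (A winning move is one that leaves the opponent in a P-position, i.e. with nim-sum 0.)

In binary:
  1010  (10)
  1111  (15)
  0010  (2)
  1110  (14)
  ----
  1001  (9)
The overall nim-sum is X = 9. A heap of size p has a winning move iff p XOR X < p (reduce it to p XOR X).
  10: 10 XOR 9 = 3 < 10 — winning move (to 3).
  15: 15 XOR 9 = 6 < 15 — winning move (to 6).
  2: 2 XOR 9 = 11 ≥ 2 — no move.
  14: 14 XOR 9 = 7 < 14 — winning move (to 7).
That gives 3 winning moves.

3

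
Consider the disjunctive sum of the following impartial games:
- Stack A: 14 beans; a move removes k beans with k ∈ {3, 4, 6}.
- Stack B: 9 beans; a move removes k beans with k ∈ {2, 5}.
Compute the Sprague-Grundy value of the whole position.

0

Grundy values for stack A (subtraction set {3, 4, 6}):
k:     0  1  2  3  4  5  6  7  8  9 10 11 12 13 14
g(k):  0  0  0  1  1  1  2  2  2  0  0  0  1  1  1
So g(14) = 1.
Grundy values for stack B (subtraction set {2, 5}):
g(0) = mex{} = 0
g(1) = mex{} = 0
g(2) = mex{0} = 1
g(3) = mex{0} = 1
g(4) = mex{1} = 0
g(5) = mex{0,1} = 2
g(6) = mex{0} = 1
g(7) = mex{1,2} = 0
g(8) = mex{1} = 0
g(9) = mex{0} = 1
So g(9) = 1.
The value of a disjunctive sum is the nim-sum of the parts.
Combined value = 1 ⊕ 1 = 0.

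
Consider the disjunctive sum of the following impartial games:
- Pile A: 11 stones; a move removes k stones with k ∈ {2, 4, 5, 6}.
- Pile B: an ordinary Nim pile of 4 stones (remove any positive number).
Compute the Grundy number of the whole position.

For pile A, compute g(0), g(1), … with moves {2, 4, 5, 6}:
g(0) = mex{} = 0
g(1) = mex{} = 0
g(2) = mex{0} = 1
g(3) = mex{0} = 1
g(4) = mex{0,1} = 2
g(5) = mex{0,1} = 2
g(6) = mex{0,1,2} = 3
g(7) = mex{0,1,2} = 3
g(8) = mex{1,2,3} = 0
g(9) = mex{1,2,3} = 0
g(10) = mex{0,2,3} = 1
g(11) = mex{0,2,3} = 1
So g(11) = 1.
Pile B is a plain Nim pile of size 4, so its Grundy value is 4.
By the Sprague-Grundy theorem, the Grundy value of a sum of independent games is the XOR of the component values.
Combined value = 1 ⊕ 4 = 5.

5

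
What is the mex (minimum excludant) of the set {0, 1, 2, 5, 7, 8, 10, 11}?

3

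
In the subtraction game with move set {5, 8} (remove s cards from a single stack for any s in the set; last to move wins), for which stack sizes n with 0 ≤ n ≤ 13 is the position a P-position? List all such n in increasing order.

Compute g(0), g(1), … for moves {5, 8}:
g(0) = mex{} = 0
g(1) = mex{} = 0
g(2) = mex{} = 0
g(3) = mex{} = 0
g(4) = mex{} = 0
g(5) = mex{0} = 1
g(6) = mex{0} = 1
g(7) = mex{0} = 1
g(8) = mex{0} = 1
g(9) = mex{0} = 1
g(10) = mex{0,1} = 2
g(11) = mex{0,1} = 2
g(12) = mex{0,1} = 2
g(13) = mex{1} = 0
The P-positions (g = 0) in 0..13 are 0, 1, 2, 3, 4, 13.

0, 1, 2, 3, 4, 13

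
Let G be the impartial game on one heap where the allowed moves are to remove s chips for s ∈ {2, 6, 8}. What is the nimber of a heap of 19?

0

Compute g(0), g(1), … for moves {2, 6, 8}:
k:     0  1  2  3  4  5  6  7  8  9 10 11 12 13 14 15 16 17 18 19
g(k):  0  0  1  1  0  0  1  1  2  2  3  3  2  2  0  0  1  1  0  0
So g(19) = 0.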